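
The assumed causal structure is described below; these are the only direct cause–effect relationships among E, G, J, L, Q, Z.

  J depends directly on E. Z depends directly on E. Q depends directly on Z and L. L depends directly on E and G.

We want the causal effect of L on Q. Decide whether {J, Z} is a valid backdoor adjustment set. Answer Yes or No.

Yes

Backdoor paths from L to Q (paths whose first edge points into L):
  P1: L <- E -> Z -> Q
Condition 1 (no descendant of L in the set): holds — descendants of L are {Q}; none are in {J, Z}.
Condition 2 (every backdoor path blocked by {J, Z}):
  P1: blocked at chain node Z ∈ conditioning set.
{J, Z} satisfies the backdoor criterion.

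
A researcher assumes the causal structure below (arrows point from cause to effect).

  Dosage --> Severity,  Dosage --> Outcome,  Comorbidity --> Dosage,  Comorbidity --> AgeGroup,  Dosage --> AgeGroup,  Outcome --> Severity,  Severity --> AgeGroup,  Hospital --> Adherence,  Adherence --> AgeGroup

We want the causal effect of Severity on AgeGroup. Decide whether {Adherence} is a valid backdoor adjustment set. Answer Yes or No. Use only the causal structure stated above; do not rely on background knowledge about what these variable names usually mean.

Backdoor paths from Severity to AgeGroup (paths whose first edge points into Severity):
  P1: Severity <- Dosage <- Comorbidity -> AgeGroup
  P2: Severity <- Dosage -> AgeGroup
  P3: Severity <- Outcome <- Dosage <- Comorbidity -> AgeGroup
  P4: Severity <- Outcome <- Dosage -> AgeGroup
Condition 1 (no descendant of Severity in the set): holds — descendants of Severity are {AgeGroup}; none are in {Adherence}.
Condition 2 (every backdoor path blocked by {Adherence}):
  P1: open — no interior node is in the conditioning set.
  P2: open — no interior node is in the conditioning set.
  P3: open — no interior node is in the conditioning set.
  P4: open — no interior node is in the conditioning set.
{Adherence} does not satisfy the backdoor criterion.

No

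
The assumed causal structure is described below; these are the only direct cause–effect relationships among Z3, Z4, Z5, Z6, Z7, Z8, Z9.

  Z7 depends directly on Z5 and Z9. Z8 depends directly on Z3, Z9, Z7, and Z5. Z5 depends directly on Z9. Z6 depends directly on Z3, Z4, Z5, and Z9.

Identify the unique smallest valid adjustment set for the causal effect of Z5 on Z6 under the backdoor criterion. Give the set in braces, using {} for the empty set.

{Z9}

Variables eligible for adjustment (non-descendants of Z5, excluding Z5 and Z6): {Z3, Z4, Z9}.
Backdoor paths from Z5 to Z6:
  P1: Z5 <- Z9 -> Z7 -> Z8 <- Z3 -> Z6
  P2: Z5 <- Z9 -> Z8 <- Z3 -> Z6
  P3: Z5 <- Z9 -> Z6
The empty set is not sufficient: P3 (Z5 <- Z9 -> Z6) has no collider blocking it and no conditioned non-collider, so it is open.
Try {Z9}:
  P1: blocked at fork node Z9 ∈ conditioning set.
  P2: blocked at fork node Z9 ∈ conditioning set.
  P3: blocked at fork node Z9 ∈ conditioning set.
{Z9} contains no descendant of Z5 and blocks every backdoor path.
No other singleton works — e.g. {Z3} leaves P3 open — so {Z9} is the unique smallest valid adjustment set.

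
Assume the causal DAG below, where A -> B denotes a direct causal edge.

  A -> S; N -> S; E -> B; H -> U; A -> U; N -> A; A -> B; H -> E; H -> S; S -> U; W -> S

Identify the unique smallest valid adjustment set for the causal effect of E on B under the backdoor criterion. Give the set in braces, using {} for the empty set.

{}

Variables eligible for adjustment (non-descendants of E, excluding E and B): {A, H, N, S, U, W}.
Backdoor paths from E to B:
  P1: E <- H -> S <- N -> A -> B
  P2: E <- H -> S <- A -> B
  P3: E <- H -> S -> U <- A -> B
  P4: E <- H -> U <- A -> B
  P5: E <- H -> U <- S <- N -> A -> B
  P6: E <- H -> U <- S <- A -> B
Each backdoor path contains an unconditioned collider, so every path is already blocked with the empty conditioning set:
  P1: blocked at collider S (neither it nor any descendant is in the conditioning set).
  P2: blocked at collider S (neither it nor any descendant is in the conditioning set).
  P3: blocked at collider U (neither it nor any descendant is in the conditioning set).
  P4: blocked at collider U (neither it nor any descendant is in the conditioning set).
  P5: blocked at collider U (neither it nor any descendant is in the conditioning set).
  P6: blocked at collider U (neither it nor any descendant is in the conditioning set).
The empty set is therefore the unique smallest valid set.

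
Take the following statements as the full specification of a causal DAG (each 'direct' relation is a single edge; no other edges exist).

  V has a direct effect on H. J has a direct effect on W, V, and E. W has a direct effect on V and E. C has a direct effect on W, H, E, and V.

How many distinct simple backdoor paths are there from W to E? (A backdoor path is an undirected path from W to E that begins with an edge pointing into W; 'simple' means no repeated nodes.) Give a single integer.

6

A backdoor path from W to E is any simple undirected path whose first edge points into W (i.e. leaves W via a parent).
Parents of W: {C, J}.
Enumerating:
  P1: W <- J -> V <- C -> E
  P2: W <- J -> V -> H <- C -> E
  P3: W <- J -> E
  P4: W <- C -> V <- J -> E
  P5: W <- C -> H <- V <- J -> E
  P6: W <- C -> E
That exhausts the simple backdoor paths. Count: 6.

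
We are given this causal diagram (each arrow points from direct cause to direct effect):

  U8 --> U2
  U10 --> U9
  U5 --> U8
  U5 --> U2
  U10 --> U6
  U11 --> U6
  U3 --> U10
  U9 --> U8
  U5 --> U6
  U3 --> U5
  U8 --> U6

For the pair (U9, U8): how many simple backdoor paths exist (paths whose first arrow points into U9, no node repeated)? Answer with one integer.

A backdoor path from U9 to U8 is any simple undirected path whose first edge points into U9 (i.e. leaves U9 via a parent).
Parents of U9: {U10}.
Enumerating:
  P1: U9 <- U10 <- U3 -> U5 -> U8
  P2: U9 <- U10 <- U3 -> U5 -> U2 <- U8
  P3: U9 <- U10 <- U3 -> U5 -> U6 <- U8
  P4: U9 <- U10 -> U6 <- U5 -> U8
  P5: U9 <- U10 -> U6 <- U5 -> U2 <- U8
  P6: U9 <- U10 -> U6 <- U8
That exhausts the simple backdoor paths. Count: 6.

6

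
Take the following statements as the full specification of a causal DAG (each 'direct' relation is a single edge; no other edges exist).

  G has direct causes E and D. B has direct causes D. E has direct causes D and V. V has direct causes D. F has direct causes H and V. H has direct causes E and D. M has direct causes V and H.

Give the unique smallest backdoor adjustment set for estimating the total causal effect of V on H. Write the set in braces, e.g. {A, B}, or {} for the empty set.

{D}

Variables eligible for adjustment (non-descendants of V, excluding V and H): {B, D}.
Backdoor paths from V to H:
  P1: V <- D -> E -> H
  P2: V <- D -> H
  P3: V <- D -> G <- E -> H
The empty set is not sufficient: P1 (V <- D -> E -> H) has no collider blocking it and no conditioned non-collider, so it is open.
Try {D}:
  P1: blocked at fork node D ∈ conditioning set.
  P2: blocked at fork node D ∈ conditioning set.
  P3: blocked at fork node D ∈ conditioning set.
{D} contains no descendant of V and blocks every backdoor path.
No other singleton works — e.g. {B} leaves P1 open — so {D} is the unique smallest valid adjustment set.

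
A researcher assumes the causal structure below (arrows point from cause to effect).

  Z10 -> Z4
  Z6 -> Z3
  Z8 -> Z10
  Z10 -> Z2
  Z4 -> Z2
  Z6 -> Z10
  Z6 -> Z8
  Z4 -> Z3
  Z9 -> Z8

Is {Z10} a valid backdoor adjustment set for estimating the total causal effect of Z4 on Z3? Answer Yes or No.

Backdoor paths from Z4 to Z3 (paths whose first edge points into Z4):
  P1: Z4 <- Z10 <- Z6 -> Z3
  P2: Z4 <- Z10 <- Z8 <- Z6 -> Z3
Condition 1 (no descendant of Z4 in the set): holds — descendants of Z4 are {Z2, Z3}; none are in {Z10}.
Condition 2 (every backdoor path blocked by {Z10}):
  P1: blocked at chain node Z10 ∈ conditioning set.
  P2: blocked at chain node Z10 ∈ conditioning set.
{Z10} satisfies the backdoor criterion.

Yes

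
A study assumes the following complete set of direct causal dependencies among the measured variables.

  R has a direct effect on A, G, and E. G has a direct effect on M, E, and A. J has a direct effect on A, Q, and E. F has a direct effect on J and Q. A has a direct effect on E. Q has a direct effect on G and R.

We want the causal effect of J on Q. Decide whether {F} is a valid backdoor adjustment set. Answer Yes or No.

Yes

Backdoor paths from J to Q (paths whose first edge points into J):
  P1: J <- F -> Q
Condition 1 (no descendant of J in the set): holds — descendants of J are {A, E, G, M, Q, R}; none are in {F}.
Condition 2 (every backdoor path blocked by {F}):
  P1: blocked at fork node F ∈ conditioning set.
{F} satisfies the backdoor criterion.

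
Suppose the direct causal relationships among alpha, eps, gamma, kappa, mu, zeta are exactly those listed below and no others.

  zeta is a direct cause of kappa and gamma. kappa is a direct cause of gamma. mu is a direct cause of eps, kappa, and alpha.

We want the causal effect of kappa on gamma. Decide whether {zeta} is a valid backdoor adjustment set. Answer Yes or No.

Yes

Backdoor paths from kappa to gamma (paths whose first edge points into kappa):
  P1: kappa <- zeta -> gamma
Condition 1 (no descendant of kappa in the set): holds — descendants of kappa are {gamma}; none are in {zeta}.
Condition 2 (every backdoor path blocked by {zeta}):
  P1: blocked at fork node zeta ∈ conditioning set.
{zeta} satisfies the backdoor criterion.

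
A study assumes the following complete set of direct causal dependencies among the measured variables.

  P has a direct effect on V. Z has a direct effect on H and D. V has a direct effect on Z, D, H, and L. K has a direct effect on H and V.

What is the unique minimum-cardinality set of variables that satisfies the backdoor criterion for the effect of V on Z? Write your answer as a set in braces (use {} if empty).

Variables eligible for adjustment (non-descendants of V, excluding V and Z): {K, P}.
Backdoor paths from V to Z:
  P1: V <- K -> H <- Z
Each backdoor path contains an unconditioned collider, so every path is already blocked with the empty conditioning set:
  P1: blocked at collider H (neither it nor any descendant is in the conditioning set).
The empty set is therefore the unique smallest valid set.

{}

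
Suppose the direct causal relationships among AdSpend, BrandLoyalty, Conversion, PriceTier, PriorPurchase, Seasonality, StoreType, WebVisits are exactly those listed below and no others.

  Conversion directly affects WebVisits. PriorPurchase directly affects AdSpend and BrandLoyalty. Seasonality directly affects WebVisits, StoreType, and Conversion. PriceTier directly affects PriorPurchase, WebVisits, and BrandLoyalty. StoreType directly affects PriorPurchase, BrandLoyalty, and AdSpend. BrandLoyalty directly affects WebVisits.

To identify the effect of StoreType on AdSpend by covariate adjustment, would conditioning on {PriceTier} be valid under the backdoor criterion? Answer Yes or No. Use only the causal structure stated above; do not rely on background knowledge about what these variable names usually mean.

Backdoor paths from StoreType to AdSpend (paths whose first edge points into StoreType):
  P1: StoreType <- Seasonality -> Conversion -> WebVisits <- PriceTier -> PriorPurchase -> AdSpend
  P2: StoreType <- Seasonality -> Conversion -> WebVisits <- PriceTier -> BrandLoyalty <- PriorPurchase -> AdSpend
  P3: StoreType <- Seasonality -> Conversion -> WebVisits <- BrandLoyalty <- PriceTier -> PriorPurchase -> AdSpend
  P4: StoreType <- Seasonality -> Conversion -> WebVisits <- BrandLoyalty <- PriorPurchase -> AdSpend
  P5: StoreType <- Seasonality -> WebVisits <- PriceTier -> PriorPurchase -> AdSpend
  P6: StoreType <- Seasonality -> WebVisits <- PriceTier -> BrandLoyalty <- PriorPurchase -> AdSpend
  P7: StoreType <- Seasonality -> WebVisits <- BrandLoyalty <- PriceTier -> PriorPurchase -> AdSpend
  P8: StoreType <- Seasonality -> WebVisits <- BrandLoyalty <- PriorPurchase -> AdSpend
Condition 1 (no descendant of StoreType in the set): holds — descendants of StoreType are {AdSpend, BrandLoyalty, PriorPurchase, WebVisits}; none are in {PriceTier}.
Condition 2 (every backdoor path blocked by {PriceTier}):
  P1: blocked at collider WebVisits (neither it nor any descendant is in the conditioning set).
  P2: blocked at collider WebVisits (neither it nor any descendant is in the conditioning set).
  P3: blocked at collider WebVisits (neither it nor any descendant is in the conditioning set).
  P4: blocked at collider WebVisits (neither it nor any descendant is in the conditioning set).
  P5: blocked at collider WebVisits (neither it nor any descendant is in the conditioning set).
  P6: blocked at collider WebVisits (neither it nor any descendant is in the conditioning set).
  P7: blocked at collider WebVisits (neither it nor any descendant is in the conditioning set).
  P8: blocked at collider WebVisits (neither it nor any descendant is in the conditioning set).
{PriceTier} satisfies the backdoor criterion.

Yes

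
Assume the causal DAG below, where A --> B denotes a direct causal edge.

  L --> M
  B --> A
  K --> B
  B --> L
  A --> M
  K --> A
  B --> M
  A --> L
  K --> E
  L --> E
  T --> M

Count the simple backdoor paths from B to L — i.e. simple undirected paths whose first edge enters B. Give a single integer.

3

A backdoor path from B to L is any simple undirected path whose first edge points into B (i.e. leaves B via a parent).
Parents of B: {K}.
Enumerating:
  P1: B <- K -> A -> L
  P2: B <- K -> A -> M <- L
  P3: B <- K -> E <- L
That exhausts the simple backdoor paths. Count: 3.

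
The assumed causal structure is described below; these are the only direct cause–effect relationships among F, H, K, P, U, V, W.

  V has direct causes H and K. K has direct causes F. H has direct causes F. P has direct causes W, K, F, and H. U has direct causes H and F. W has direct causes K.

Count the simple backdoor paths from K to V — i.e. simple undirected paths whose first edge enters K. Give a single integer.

3

A backdoor path from K to V is any simple undirected path whose first edge points into K (i.e. leaves K via a parent).
Parents of K: {F}.
Enumerating:
  P1: K <- F -> H -> V
  P2: K <- F -> U <- H -> V
  P3: K <- F -> P <- H -> V
That exhausts the simple backdoor paths. Count: 3.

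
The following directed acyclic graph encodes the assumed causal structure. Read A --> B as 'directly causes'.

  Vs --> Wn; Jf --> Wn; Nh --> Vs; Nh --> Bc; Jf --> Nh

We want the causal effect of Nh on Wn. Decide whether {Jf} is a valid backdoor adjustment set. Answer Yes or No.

Yes

Backdoor paths from Nh to Wn (paths whose first edge points into Nh):
  P1: Nh <- Jf -> Wn
Condition 1 (no descendant of Nh in the set): holds — descendants of Nh are {Bc, Vs, Wn}; none are in {Jf}.
Condition 2 (every backdoor path blocked by {Jf}):
  P1: blocked at fork node Jf ∈ conditioning set.
{Jf} satisfies the backdoor criterion.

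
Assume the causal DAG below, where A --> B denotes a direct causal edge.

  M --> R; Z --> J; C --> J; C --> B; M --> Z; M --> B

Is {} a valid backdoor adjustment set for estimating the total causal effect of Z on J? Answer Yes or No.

Backdoor paths from Z to J (paths whose first edge points into Z):
  P1: Z <- M -> B <- C -> J
Condition 1 (no descendant of Z in the set): holds — descendants of Z are {J}; none are in {}.
Condition 2 (every backdoor path blocked by {}):
  P1: blocked at collider B (neither it nor any descendant is in the conditioning set).
{} satisfies the backdoor criterion.

Yes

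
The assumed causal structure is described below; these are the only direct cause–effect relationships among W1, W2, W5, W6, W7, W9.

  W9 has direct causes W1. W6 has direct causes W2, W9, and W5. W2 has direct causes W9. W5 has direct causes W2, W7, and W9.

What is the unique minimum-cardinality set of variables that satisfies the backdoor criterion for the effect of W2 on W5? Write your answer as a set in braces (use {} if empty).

Variables eligible for adjustment (non-descendants of W2, excluding W2 and W5): {W1, W7, W9}.
Backdoor paths from W2 to W5:
  P1: W2 <- W9 -> W5
  P2: W2 <- W9 -> W6 <- W5
The empty set is not sufficient: P1 (W2 <- W9 -> W5) has no collider blocking it and no conditioned non-collider, so it is open.
Try {W9}:
  P1: blocked at fork node W9 ∈ conditioning set.
  P2: blocked at fork node W9 ∈ conditioning set.
{W9} contains no descendant of W2 and blocks every backdoor path.
No other singleton works — e.g. {W1} leaves P1 open — so {W9} is the unique smallest valid adjustment set.

{W9}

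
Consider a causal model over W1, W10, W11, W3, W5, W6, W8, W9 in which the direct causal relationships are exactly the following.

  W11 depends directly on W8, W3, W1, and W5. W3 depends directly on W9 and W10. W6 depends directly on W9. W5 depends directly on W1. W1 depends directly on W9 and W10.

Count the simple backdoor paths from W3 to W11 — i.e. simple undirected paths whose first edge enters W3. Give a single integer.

A backdoor path from W3 to W11 is any simple undirected path whose first edge points into W3 (i.e. leaves W3 via a parent).
Parents of W3: {W10, W9}.
Enumerating:
  P1: W3 <- W9 -> W1 -> W5 -> W11
  P2: W3 <- W9 -> W1 -> W11
  P3: W3 <- W10 -> W1 -> W5 -> W11
  P4: W3 <- W10 -> W1 -> W11
That exhausts the simple backdoor paths. Count: 4.

4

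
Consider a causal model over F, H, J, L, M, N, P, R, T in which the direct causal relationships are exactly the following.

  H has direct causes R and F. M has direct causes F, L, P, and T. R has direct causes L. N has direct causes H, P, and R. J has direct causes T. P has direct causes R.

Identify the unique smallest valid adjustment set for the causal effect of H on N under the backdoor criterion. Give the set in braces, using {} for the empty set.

{R}

Variables eligible for adjustment (non-descendants of H, excluding H and N): {F, J, L, M, P, R, T}.
Backdoor paths from H to N:
  P1: H <- F -> M <- L -> R -> P -> N
  P2: H <- F -> M <- L -> R -> N
  P3: H <- F -> M <- P <- R -> N
  P4: H <- F -> M <- P -> N
  P5: H <- R <- L -> M <- P -> N
  P6: H <- R -> P -> N
  P7: H <- R -> N
The empty set is not sufficient: P6 (H <- R -> P -> N) has no collider blocking it and no conditioned non-collider, so it is open.
Try {R}:
  P1: blocked at collider M (neither it nor any descendant is in the conditioning set).
  P2: blocked at collider M (neither it nor any descendant is in the conditioning set).
  P3: blocked at collider M (neither it nor any descendant is in the conditioning set).
  P4: blocked at collider M (neither it nor any descendant is in the conditioning set).
  P5: blocked at chain node R ∈ conditioning set.
  P6: blocked at fork node R ∈ conditioning set.
  P7: blocked at fork node R ∈ conditioning set.
{R} contains no descendant of H and blocks every backdoor path.
No other singleton works — e.g. {T} leaves P6 open — so {R} is the unique smallest valid adjustment set.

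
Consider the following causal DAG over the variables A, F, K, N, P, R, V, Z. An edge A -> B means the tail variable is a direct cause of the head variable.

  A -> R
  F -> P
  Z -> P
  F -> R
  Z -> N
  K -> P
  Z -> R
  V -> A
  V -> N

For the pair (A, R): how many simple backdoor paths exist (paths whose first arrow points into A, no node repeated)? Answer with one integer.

2

A backdoor path from A to R is any simple undirected path whose first edge points into A (i.e. leaves A via a parent).
Parents of A: {V}.
Enumerating:
  P1: A <- V -> N <- Z -> R
  P2: A <- V -> N <- Z -> P <- F -> R
That exhausts the simple backdoor paths. Count: 2.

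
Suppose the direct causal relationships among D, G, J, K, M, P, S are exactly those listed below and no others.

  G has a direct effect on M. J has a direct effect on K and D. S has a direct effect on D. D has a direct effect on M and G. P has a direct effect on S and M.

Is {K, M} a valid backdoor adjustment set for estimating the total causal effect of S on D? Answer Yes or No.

No

Backdoor paths from S to D (paths whose first edge points into S):
  P1: S <- P -> M <- D
  P2: S <- P -> M <- G <- D
Condition 1 (no descendant of S in the set): FAILS — M is a descendant of S.
Condition 2 (every backdoor path blocked by {K, M}):
  P1: open — collider(s) M are conditioned on (or have a conditioned descendant) and no non-collider on the path is in the set.
  P2: open — collider(s) M are conditioned on (or have a conditioned descendant) and no non-collider on the path is in the set.
{K, M} does not satisfy the backdoor criterion.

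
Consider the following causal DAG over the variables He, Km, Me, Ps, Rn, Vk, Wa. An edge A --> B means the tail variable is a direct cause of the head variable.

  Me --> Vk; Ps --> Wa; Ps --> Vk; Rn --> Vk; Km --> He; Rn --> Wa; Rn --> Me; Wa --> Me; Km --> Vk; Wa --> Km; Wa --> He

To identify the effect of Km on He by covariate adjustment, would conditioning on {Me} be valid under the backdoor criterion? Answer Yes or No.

No

Backdoor paths from Km to He (paths whose first edge points into Km):
  P1: Km <- Wa -> He
Condition 1 (no descendant of Km in the set): holds — descendants of Km are {He, Vk}; none are in {Me}.
Condition 2 (every backdoor path blocked by {Me}):
  P1: open — no interior node is in the conditioning set.
{Me} does not satisfy the backdoor criterion.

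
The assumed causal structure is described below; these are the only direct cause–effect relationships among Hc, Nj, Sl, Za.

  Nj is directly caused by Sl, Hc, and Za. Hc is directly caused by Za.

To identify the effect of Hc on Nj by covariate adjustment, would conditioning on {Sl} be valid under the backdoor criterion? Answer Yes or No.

No

Backdoor paths from Hc to Nj (paths whose first edge points into Hc):
  P1: Hc <- Za -> Nj
Condition 1 (no descendant of Hc in the set): holds — descendants of Hc are {Nj}; none are in {Sl}.
Condition 2 (every backdoor path blocked by {Sl}):
  P1: open — no interior node is in the conditioning set.
{Sl} does not satisfy the backdoor criterion.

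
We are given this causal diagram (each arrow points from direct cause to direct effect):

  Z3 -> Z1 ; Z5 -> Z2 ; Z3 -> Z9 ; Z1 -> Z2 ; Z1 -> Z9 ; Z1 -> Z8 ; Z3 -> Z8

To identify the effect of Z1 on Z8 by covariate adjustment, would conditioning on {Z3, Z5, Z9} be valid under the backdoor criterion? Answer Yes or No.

Backdoor paths from Z1 to Z8 (paths whose first edge points into Z1):
  P1: Z1 <- Z3 -> Z8
Condition 1 (no descendant of Z1 in the set): FAILS — Z9 is a descendant of Z1.
Condition 2 (every backdoor path blocked by {Z3, Z5, Z9}):
  P1: blocked at fork node Z3 ∈ conditioning set.
{Z3, Z5, Z9} does not satisfy the backdoor criterion.

No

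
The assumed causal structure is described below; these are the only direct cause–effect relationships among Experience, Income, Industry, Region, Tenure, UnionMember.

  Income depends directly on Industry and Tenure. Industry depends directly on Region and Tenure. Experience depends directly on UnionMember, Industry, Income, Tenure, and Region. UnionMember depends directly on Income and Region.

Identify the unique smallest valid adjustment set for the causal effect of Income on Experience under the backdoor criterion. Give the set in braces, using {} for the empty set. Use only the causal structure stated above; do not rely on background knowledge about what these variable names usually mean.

{Industry, Tenure}

Variables eligible for adjustment (non-descendants of Income, excluding Income and Experience): {Industry, Region, Tenure}.
Backdoor paths from Income to Experience:
  P1: Income <- Tenure -> Industry <- Region -> UnionMember -> Experience
  P2: Income <- Tenure -> Industry <- Region -> Experience
  P3: Income <- Tenure -> Industry -> Experience
  P4: Income <- Tenure -> Experience
  P5: Income <- Industry <- Tenure -> Experience
  P6: Income <- Industry <- Region -> UnionMember -> Experience
  P7: Income <- Industry <- Region -> Experience
  P8: Income <- Industry -> Experience
The empty set is not sufficient: P3 (Income <- Tenure -> Industry -> Experience) has no collider blocking it and no conditioned non-collider, so it is open.
Try {Industry, Tenure}:
  P1: blocked at fork node Tenure ∈ conditioning set.
  P2: blocked at fork node Tenure ∈ conditioning set.
  P3: blocked at fork node Tenure ∈ conditioning set.
  P4: blocked at fork node Tenure ∈ conditioning set.
  P5: blocked at chain node Industry ∈ conditioning set.
  P6: blocked at chain node Industry ∈ conditioning set.
  P7: blocked at chain node Industry ∈ conditioning set.
  P8: blocked at fork node Industry ∈ conditioning set.
{Industry, Tenure} contains no descendant of Income and blocks every backdoor path.
Every element of {Industry, Tenure} is needed (dropping Industry leaves P6 open; dropping Tenure leaves P1 open), so no proper subset is valid.
Among all size-2 subsets of the eligible variables, only {Industry, Tenure} blocks every backdoor path, so it is the unique smallest valid adjustment set.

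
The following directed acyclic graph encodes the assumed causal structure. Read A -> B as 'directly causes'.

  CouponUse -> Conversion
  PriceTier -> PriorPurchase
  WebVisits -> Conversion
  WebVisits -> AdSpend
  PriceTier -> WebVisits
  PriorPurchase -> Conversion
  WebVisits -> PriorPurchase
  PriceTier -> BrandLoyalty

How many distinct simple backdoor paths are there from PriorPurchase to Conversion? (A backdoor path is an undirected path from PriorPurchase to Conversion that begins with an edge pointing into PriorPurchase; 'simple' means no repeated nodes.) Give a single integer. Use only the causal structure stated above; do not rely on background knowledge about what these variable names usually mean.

A backdoor path from PriorPurchase to Conversion is any simple undirected path whose first edge points into PriorPurchase (i.e. leaves PriorPurchase via a parent).
Parents of PriorPurchase: {PriceTier, WebVisits}.
Enumerating:
  P1: PriorPurchase <- PriceTier -> WebVisits -> Conversion
  P2: PriorPurchase <- WebVisits -> Conversion
That exhausts the simple backdoor paths. Count: 2.

2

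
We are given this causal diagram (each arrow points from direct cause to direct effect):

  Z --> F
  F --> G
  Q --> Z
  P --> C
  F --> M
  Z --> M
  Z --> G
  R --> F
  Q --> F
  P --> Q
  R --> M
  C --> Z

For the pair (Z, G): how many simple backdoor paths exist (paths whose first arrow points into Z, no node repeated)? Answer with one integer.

A backdoor path from Z to G is any simple undirected path whose first edge points into Z (i.e. leaves Z via a parent).
Parents of Z: {C, Q}.
Enumerating:
  P1: Z <- C <- P -> Q -> F -> G
  P2: Z <- Q -> F -> G
That exhausts the simple backdoor paths. Count: 2.

2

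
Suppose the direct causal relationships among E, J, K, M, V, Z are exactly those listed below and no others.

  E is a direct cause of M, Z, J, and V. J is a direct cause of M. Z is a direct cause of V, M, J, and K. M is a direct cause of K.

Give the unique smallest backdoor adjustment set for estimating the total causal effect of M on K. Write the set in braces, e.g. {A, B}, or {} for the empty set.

{Z}

Variables eligible for adjustment (non-descendants of M, excluding M and K): {E, J, V, Z}.
Backdoor paths from M to K:
  P1: M <- E -> Z -> K
  P2: M <- E -> J <- Z -> K
  P3: M <- E -> V <- Z -> K
  P4: M <- Z -> K
  P5: M <- J <- E -> Z -> K
  P6: M <- J <- E -> V <- Z -> K
  P7: M <- J <- Z -> K
The empty set is not sufficient: P1 (M <- E -> Z -> K) has no collider blocking it and no conditioned non-collider, so it is open.
Try {Z}:
  P1: blocked at chain node Z ∈ conditioning set.
  P2: blocked at collider J (neither it nor any descendant is in the conditioning set).
  P3: blocked at collider V (neither it nor any descendant is in the conditioning set).
  P4: blocked at fork node Z ∈ conditioning set.
  P5: blocked at chain node Z ∈ conditioning set.
  P6: blocked at collider V (neither it nor any descendant is in the conditioning set).
  P7: blocked at fork node Z ∈ conditioning set.
{Z} contains no descendant of M and blocks every backdoor path.
No other singleton works — e.g. {E} leaves P4 open — so {Z} is the unique smallest valid adjustment set.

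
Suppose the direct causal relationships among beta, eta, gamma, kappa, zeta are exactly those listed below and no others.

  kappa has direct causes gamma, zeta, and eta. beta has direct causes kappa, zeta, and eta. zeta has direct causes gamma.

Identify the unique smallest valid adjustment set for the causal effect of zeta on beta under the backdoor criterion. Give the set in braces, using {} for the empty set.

Variables eligible for adjustment (non-descendants of zeta, excluding zeta and beta): {eta, gamma}.
Backdoor paths from zeta to beta:
  P1: zeta <- gamma -> kappa <- eta -> beta
  P2: zeta <- gamma -> kappa -> beta
The empty set is not sufficient: P2 (zeta <- gamma -> kappa -> beta) has no collider blocking it and no conditioned non-collider, so it is open.
Try {gamma}:
  P1: blocked at fork node gamma ∈ conditioning set.
  P2: blocked at fork node gamma ∈ conditioning set.
{gamma} contains no descendant of zeta and blocks every backdoor path.
No other singleton works — e.g. {eta} leaves P2 open — so {gamma} is the unique smallest valid adjustment set.

{gamma}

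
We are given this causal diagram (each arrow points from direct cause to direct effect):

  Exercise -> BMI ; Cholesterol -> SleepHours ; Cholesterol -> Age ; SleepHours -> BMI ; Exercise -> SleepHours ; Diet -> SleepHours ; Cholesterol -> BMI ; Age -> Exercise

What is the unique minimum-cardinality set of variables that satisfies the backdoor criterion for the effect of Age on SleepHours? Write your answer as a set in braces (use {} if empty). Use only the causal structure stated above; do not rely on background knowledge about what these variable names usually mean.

Variables eligible for adjustment (non-descendants of Age, excluding Age and SleepHours): {Cholesterol, Diet}.
Backdoor paths from Age to SleepHours:
  P1: Age <- Cholesterol -> SleepHours
  P2: Age <- Cholesterol -> BMI <- Exercise -> SleepHours
  P3: Age <- Cholesterol -> BMI <- SleepHours
The empty set is not sufficient: P1 (Age <- Cholesterol -> SleepHours) has no collider blocking it and no conditioned non-collider, so it is open.
Try {Cholesterol}:
  P1: blocked at fork node Cholesterol ∈ conditioning set.
  P2: blocked at fork node Cholesterol ∈ conditioning set.
  P3: blocked at fork node Cholesterol ∈ conditioning set.
{Cholesterol} contains no descendant of Age and blocks every backdoor path.
No other singleton works — e.g. {Diet} leaves P1 open — so {Cholesterol} is the unique smallest valid adjustment set.

{Cholesterol}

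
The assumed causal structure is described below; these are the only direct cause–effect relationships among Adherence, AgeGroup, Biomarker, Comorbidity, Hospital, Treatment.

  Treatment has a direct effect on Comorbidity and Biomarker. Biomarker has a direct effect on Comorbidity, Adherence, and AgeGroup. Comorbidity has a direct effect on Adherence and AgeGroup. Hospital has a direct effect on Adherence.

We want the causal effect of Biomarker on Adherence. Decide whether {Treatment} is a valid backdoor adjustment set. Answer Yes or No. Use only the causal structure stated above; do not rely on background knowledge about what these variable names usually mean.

Backdoor paths from Biomarker to Adherence (paths whose first edge points into Biomarker):
  P1: Biomarker <- Treatment -> Comorbidity -> Adherence
Condition 1 (no descendant of Biomarker in the set): holds — descendants of Biomarker are {Adherence, AgeGroup, Comorbidity}; none are in {Treatment}.
Condition 2 (every backdoor path blocked by {Treatment}):
  P1: blocked at fork node Treatment ∈ conditioning set.
{Treatment} satisfies the backdoor criterion.

Yes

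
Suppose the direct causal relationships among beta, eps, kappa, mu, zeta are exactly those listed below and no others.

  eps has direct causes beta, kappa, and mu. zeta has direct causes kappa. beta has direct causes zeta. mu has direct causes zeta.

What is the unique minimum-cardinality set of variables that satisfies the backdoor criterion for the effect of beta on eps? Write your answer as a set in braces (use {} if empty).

{zeta}

Variables eligible for adjustment (non-descendants of beta, excluding beta and eps): {kappa, mu, zeta}.
Backdoor paths from beta to eps:
  P1: beta <- zeta <- kappa -> eps
  P2: beta <- zeta -> mu -> eps
The empty set is not sufficient: P1 (beta <- zeta <- kappa -> eps) has no collider blocking it and no conditioned non-collider, so it is open.
Try {zeta}:
  P1: blocked at chain node zeta ∈ conditioning set.
  P2: blocked at fork node zeta ∈ conditioning set.
{zeta} contains no descendant of beta and blocks every backdoor path.
No other singleton works — e.g. {kappa} leaves P2 open — so {zeta} is the unique smallest valid adjustment set.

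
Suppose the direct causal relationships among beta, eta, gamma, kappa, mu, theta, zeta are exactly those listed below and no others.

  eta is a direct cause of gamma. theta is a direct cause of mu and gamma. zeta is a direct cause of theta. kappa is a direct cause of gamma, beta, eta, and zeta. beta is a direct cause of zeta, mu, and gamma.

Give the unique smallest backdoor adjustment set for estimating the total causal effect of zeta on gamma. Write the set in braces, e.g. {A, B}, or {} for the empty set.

{beta, kappa}

Variables eligible for adjustment (non-descendants of zeta, excluding zeta and gamma): {beta, eta, kappa}.
Backdoor paths from zeta to gamma:
  P1: zeta <- kappa -> beta -> mu <- theta -> gamma
  P2: zeta <- kappa -> beta -> gamma
  P3: zeta <- kappa -> eta -> gamma
  P4: zeta <- kappa -> gamma
  P5: zeta <- beta <- kappa -> eta -> gamma
  P6: zeta <- beta <- kappa -> gamma
  P7: zeta <- beta -> mu <- theta -> gamma
  P8: zeta <- beta -> gamma
The empty set is not sufficient: P2 (zeta <- kappa -> beta -> gamma) has no collider blocking it and no conditioned non-collider, so it is open.
Try {beta, kappa}:
  P1: blocked at fork node kappa ∈ conditioning set.
  P2: blocked at fork node kappa ∈ conditioning set.
  P3: blocked at fork node kappa ∈ conditioning set.
  P4: blocked at fork node kappa ∈ conditioning set.
  P5: blocked at chain node beta ∈ conditioning set.
  P6: blocked at chain node beta ∈ conditioning set.
  P7: blocked at fork node beta ∈ conditioning set.
  P8: blocked at fork node beta ∈ conditioning set.
{beta, kappa} contains no descendant of zeta and blocks every backdoor path.
Every element of {beta, kappa} is needed (dropping beta leaves P8 open; dropping kappa leaves P3 open), so no proper subset is valid.
Among all size-2 subsets of the eligible variables, only {beta, kappa} blocks every backdoor path, so it is the unique smallest valid adjustment set.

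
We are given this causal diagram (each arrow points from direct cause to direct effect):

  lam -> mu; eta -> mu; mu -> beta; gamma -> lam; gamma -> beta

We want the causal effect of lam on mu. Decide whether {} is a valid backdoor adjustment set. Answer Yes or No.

Yes

Backdoor paths from lam to mu (paths whose first edge points into lam):
  P1: lam <- gamma -> beta <- mu
Condition 1 (no descendant of lam in the set): holds — descendants of lam are {beta, mu}; none are in {}.
Condition 2 (every backdoor path blocked by {}):
  P1: blocked at collider beta (neither it nor any descendant is in the conditioning set).
{} satisfies the backdoor criterion.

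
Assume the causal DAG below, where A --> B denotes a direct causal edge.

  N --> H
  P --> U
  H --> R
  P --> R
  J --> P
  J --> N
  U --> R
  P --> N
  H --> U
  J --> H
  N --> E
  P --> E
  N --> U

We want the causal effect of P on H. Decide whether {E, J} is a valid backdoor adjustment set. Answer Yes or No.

No

Backdoor paths from P to H (paths whose first edge points into P):
  P1: P <- J -> N -> H
  P2: P <- J -> N -> U <- H
  P3: P <- J -> N -> U -> R <- H
  P4: P <- J -> H
Condition 1 (no descendant of P in the set): FAILS — E is a descendant of P.
Condition 2 (every backdoor path blocked by {E, J}):
  P1: blocked at fork node J ∈ conditioning set.
  P2: blocked at fork node J ∈ conditioning set.
  P3: blocked at fork node J ∈ conditioning set.
  P4: blocked at fork node J ∈ conditioning set.
{E, J} does not satisfy the backdoor criterion.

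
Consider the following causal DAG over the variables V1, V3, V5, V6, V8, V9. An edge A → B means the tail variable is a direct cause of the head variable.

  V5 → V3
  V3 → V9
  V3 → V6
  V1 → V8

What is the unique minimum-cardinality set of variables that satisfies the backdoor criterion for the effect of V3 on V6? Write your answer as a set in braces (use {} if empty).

Variables eligible for adjustment (non-descendants of V3, excluding V3 and V6): {V1, V5, V8}.
Backdoor paths from V3 to V6:
  (none)
With no backdoor paths the empty set already satisfies the criterion, and it is trivially minimal.

{}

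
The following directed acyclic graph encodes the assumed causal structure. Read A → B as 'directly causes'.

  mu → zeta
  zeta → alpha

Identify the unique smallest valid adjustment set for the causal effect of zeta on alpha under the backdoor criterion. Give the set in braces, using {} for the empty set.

{}

Variables eligible for adjustment (non-descendants of zeta, excluding zeta and alpha): {mu}.
Backdoor paths from zeta to alpha:
  (none)
With no backdoor paths the empty set already satisfies the criterion, and it is trivially minimal.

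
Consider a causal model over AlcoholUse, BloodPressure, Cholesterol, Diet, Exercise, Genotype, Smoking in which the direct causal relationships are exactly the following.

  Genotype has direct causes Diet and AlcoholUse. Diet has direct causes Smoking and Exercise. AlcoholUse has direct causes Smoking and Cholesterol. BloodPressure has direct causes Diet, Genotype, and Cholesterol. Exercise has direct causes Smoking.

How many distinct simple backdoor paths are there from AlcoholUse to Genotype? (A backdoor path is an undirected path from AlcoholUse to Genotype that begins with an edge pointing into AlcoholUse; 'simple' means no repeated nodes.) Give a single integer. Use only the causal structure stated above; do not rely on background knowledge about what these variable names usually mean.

A backdoor path from AlcoholUse to Genotype is any simple undirected path whose first edge points into AlcoholUse (i.e. leaves AlcoholUse via a parent).
Parents of AlcoholUse: {Cholesterol, Smoking}.
Enumerating:
  P1: AlcoholUse <- Smoking -> Exercise -> Diet -> Genotype
  P2: AlcoholUse <- Smoking -> Exercise -> Diet -> BloodPressure <- Genotype
  P3: AlcoholUse <- Smoking -> Diet -> Genotype
  P4: AlcoholUse <- Smoking -> Diet -> BloodPressure <- Genotype
  P5: AlcoholUse <- Cholesterol -> BloodPressure <- Diet -> Genotype
  P6: AlcoholUse <- Cholesterol -> BloodPressure <- Genotype
That exhausts the simple backdoor paths. Count: 6.

6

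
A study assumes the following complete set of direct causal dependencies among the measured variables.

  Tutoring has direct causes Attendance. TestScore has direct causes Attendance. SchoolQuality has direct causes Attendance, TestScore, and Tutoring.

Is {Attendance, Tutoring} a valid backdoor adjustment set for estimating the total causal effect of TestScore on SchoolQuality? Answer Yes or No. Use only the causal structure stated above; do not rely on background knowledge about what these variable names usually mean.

Backdoor paths from TestScore to SchoolQuality (paths whose first edge points into TestScore):
  P1: TestScore <- Attendance -> Tutoring -> SchoolQuality
  P2: TestScore <- Attendance -> SchoolQuality
Condition 1 (no descendant of TestScore in the set): holds — descendants of TestScore are {SchoolQuality}; none are in {Attendance, Tutoring}.
Condition 2 (every backdoor path blocked by {Attendance, Tutoring}):
  P1: blocked at fork node Attendance ∈ conditioning set.
  P2: blocked at fork node Attendance ∈ conditioning set.
{Attendance, Tutoring} satisfies the backdoor criterion.

Yes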